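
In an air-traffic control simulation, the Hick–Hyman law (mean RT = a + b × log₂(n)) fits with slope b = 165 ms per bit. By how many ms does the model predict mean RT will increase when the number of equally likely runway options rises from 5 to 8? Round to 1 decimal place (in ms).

ΔRT = (a + b log₂ n₂) − (a + b log₂ n₁) = b·(log₂ n₂ − log₂ n₁).
log₂(8) − log₂(5) = 3 − 2.3219 = 0.6781.
ΔRT = 165 × 0.6781 = 111.882 ms.

111.9 ms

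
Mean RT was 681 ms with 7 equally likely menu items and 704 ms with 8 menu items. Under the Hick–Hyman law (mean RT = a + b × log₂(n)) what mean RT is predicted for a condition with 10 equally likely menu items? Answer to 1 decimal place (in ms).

Solve the two-equation system in a and b:
  b = (704 − 681) / (log₂ 8 − log₂ 7) = 23 / (3 − 2.8074) = 119.391 ms/bit
  a = 681 − 119.391 × 2.8074 = 345.828 ms
Then RT(10) = 345.828 + 119.391 × log₂ 10 = 345.828 + 119.391 × 3.3219 ≈ 742.435 ms.

742.4 ms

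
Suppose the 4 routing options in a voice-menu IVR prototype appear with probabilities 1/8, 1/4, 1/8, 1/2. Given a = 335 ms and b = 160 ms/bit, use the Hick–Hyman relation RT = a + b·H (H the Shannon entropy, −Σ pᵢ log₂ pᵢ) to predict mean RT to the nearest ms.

Each term −pᵢ log₂ pᵢ: 0.125·3 + 0.25·2 + 0.125·3 + 0.5·1; summed, H = 1.750 bits.
Mean RT = a + bH = 335 + 160·1.750 = 615.00 ms.

615 ms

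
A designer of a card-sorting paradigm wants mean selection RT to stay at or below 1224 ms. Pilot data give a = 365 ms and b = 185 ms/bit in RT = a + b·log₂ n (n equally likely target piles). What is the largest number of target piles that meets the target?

24

Information budget: (1224 − 365)/185 = 4.6432 bits, so n ≤ 2^4.6432 = 24.989 → at most 24.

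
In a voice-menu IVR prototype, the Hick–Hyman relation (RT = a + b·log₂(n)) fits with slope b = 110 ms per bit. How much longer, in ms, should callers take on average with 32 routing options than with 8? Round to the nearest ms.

220 ms

ΔRT = (a + b log₂ n₂) − (a + b log₂ n₁) = b·(log₂ n₂ − log₂ n₁).
log₂(32) − log₂(8) = log₂(32/8) = log₂(4) = 2.
ΔRT = 110 × 2.0000 = 220.000 ms.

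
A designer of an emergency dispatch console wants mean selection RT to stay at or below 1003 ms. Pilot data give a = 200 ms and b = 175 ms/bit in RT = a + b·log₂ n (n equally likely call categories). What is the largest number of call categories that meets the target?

24

175·log₂ n ≤ 1003 − 200 = 803, giving log₂ n ≤ 4.5886 and n ≤ 24.060. The largest whole number is 24.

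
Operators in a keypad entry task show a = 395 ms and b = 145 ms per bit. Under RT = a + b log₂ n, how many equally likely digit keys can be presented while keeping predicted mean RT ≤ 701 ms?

Information budget: (701 − 395)/145 = 2.1103 bits, so n ≤ 2^2.1103 = 4.318 → at most 4.

4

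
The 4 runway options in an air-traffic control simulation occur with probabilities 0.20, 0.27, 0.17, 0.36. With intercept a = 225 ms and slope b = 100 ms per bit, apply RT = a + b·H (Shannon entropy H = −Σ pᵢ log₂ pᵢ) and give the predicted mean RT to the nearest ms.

Entropy contributions −pᵢ log₂ pᵢ: 0.4644, 0.5100, 0.4346, 0.5306; sum H = 1.9396 bits.
RT = a + bH = 225 + 100·1.9396 = 418.96 ms.

419 ms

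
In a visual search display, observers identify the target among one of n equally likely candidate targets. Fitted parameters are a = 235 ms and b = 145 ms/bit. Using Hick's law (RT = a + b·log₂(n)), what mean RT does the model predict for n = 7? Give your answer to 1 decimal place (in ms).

642.1 ms

log₂(7) = 2.8074 bits, so RT = 235 + 145 × 2.8074 ≈ 642.066 ms.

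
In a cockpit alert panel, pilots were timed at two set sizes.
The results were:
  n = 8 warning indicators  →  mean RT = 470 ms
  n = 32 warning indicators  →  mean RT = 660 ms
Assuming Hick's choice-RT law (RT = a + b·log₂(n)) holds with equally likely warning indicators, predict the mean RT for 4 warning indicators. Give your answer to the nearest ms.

With log₂ n on the abscissa the relation is linear; from the two conditions:
  b = (660 − 470) / (log₂ 32 − log₂ 8) = 190 / (5 − 3) = 95 ms/bit
  a = 470 − 95 × 3 = 185 ms
Then RT(4) = 185 + 95 × log₂ 4 = 185 + 95 × 2 ≈ 375.000 ms.

375 ms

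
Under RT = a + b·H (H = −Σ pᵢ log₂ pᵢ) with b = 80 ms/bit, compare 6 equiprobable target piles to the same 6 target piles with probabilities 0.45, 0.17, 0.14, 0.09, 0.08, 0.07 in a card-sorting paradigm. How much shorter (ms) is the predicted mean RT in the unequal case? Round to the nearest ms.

Equiprobable entropy H₀ = log₂ 6 = 2.5850 bits.
Skewed entropy H = −Σ pᵢ log₂ pᵢ = 2.2228 bits.
ΔRT = b·(H₀ − H) = 80 × 0.3621 = 28.97 ms.

29 ms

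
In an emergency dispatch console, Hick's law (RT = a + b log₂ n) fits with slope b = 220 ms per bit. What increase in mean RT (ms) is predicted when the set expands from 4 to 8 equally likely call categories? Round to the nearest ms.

Only the slope matters, since a is common to both: ΔRT = b·log₂(n₂/n₁).
log₂(8) − log₂(4) = log₂(8/4) = log₂(2) = 1.
ΔRT = 220 × 1.0000 = 220.000 ms.

220 ms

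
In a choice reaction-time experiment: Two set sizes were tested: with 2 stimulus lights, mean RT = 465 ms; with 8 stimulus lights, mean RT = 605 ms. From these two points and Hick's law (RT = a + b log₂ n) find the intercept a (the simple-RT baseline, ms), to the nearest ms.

The slope on a log₂ axis is (605 − 465) / (3 − 1) = 70 ms/bit.
Intercept: a = 465 − 70·log₂(2) = 395.000 ms.

395 ms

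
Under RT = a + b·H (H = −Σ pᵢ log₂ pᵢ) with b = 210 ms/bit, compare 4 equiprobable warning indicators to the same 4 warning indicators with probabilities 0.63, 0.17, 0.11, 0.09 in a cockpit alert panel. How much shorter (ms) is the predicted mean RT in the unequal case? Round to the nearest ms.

Equiprobable entropy H₀ = log₂ 4 = 2.0000 bits.
Skewed entropy H = −Σ pᵢ log₂ pᵢ = 1.5175 bits.
ΔRT = b·(H₀ − H) = 210 × 0.4825 = 101.33 ms.

101 ms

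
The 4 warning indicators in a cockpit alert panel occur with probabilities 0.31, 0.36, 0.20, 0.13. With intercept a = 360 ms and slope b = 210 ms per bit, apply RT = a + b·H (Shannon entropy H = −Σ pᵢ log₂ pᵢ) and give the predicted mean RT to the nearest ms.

Entropy contributions −pᵢ log₂ pᵢ: 0.5238, 0.5306, 0.4644, 0.3826; sum H = 1.9014 bits.
RT = a + bH = 360 + 210·1.9014 = 759.30 ms.

759 ms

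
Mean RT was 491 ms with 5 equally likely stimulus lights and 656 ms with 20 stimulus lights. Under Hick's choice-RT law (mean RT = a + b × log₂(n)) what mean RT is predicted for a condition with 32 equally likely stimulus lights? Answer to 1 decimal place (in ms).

RT is linear in log₂ n, so two points fix the line:
  b = (656 − 491) / (log₂ 20 − log₂ 5) = 165 / (4.3219 − 2.3219) = 82.500 ms/bit
  a = 491 − 82.500 × 2.3219 = 299.441 ms
Then RT(32) = 299.441 + 82.500 × log₂ 32 = 299.441 + 82.500 × 5 ≈ 711.941 ms.

711.9 ms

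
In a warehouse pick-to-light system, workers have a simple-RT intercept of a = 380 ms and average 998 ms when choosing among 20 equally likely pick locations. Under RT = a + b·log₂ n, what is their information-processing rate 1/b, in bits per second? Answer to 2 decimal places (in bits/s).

6.99 bits/s

Choice component = 998 − 380 = 618 ms over log₂(20) = 4.3219 bits.
b = 618 / 4.3219 = 142.992 ms/bit, so 1/b = 6.993 bits/s.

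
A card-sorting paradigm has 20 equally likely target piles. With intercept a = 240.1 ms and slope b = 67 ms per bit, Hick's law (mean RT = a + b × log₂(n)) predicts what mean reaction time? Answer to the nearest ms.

log₂(20) = 4.3219 bits, so RT = 240.1 + 67 × 4.3219 ≈ 529.669 ms.

530 ms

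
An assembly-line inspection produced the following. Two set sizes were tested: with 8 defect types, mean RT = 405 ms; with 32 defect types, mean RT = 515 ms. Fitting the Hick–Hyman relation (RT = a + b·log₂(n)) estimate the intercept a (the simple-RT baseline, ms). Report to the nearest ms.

b = (RT₂ − RT₁)/(log₂ n₂ − log₂ n₁) = (515 − 405)/(5 − 3) = 55 ms/bit.
a = RT₁ − b·log₂ n₁ = 405 − 55 × 3 = 240.000 ms.

240 ms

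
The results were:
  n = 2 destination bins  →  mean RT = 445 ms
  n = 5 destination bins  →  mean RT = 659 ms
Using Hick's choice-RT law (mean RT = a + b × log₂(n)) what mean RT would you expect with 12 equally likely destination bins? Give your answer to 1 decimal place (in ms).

RT is linear in log₂ n, so two points fix the line:
  b = (659 − 445) / (log₂ 5 − log₂ 2) = 214 / (2.3219 − 1) = 161.885 ms/bit
  a = 445 − 161.885 × 1 = 283.115 ms
Then RT(12) = 283.115 + 161.885 × log₂ 12 = 283.115 + 161.885 × 3.5850 ≈ 863.466 ms.

863.5 ms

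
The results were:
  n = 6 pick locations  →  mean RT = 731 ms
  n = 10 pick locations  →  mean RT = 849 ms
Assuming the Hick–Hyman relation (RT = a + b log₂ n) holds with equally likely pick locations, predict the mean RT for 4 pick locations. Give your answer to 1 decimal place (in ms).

637.3 ms

With log₂ n on the abscissa the relation is linear; from the two conditions:
  b = (849 − 731) / (log₂ 10 − log₂ 6) = 118 / (3.3219 − 2.5850) = 160.116 ms/bit
  a = 731 − 160.116 × 2.5850 = 317.106 ms
Then RT(4) = 317.106 + 160.116 × log₂ 4 = 317.106 + 160.116 × 2 ≈ 637.338 ms.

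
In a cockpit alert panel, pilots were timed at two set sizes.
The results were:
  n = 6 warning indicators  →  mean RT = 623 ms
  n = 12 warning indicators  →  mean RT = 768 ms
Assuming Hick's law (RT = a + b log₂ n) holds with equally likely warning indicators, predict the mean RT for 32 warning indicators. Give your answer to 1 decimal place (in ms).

973.2 ms

Solve the two-equation system in a and b:
  b = (768 − 623) / (log₂ 12 − log₂ 6) = 145 / (3.5850 − 2.5850) = 145.000 ms/bit
  a = 623 − 145.000 × 2.5850 = 248.180 ms
Then RT(32) = 248.180 + 145.000 × log₂ 32 = 248.180 + 145.000 × 5 ≈ 973.180 ms.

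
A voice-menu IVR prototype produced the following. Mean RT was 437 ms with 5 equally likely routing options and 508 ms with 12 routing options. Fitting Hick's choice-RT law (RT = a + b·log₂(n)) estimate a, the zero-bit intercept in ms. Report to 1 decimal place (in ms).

306.5 ms

The slope on a log₂ axis is (508 − 437) / (3.5850 − 2.3219) = 56.214 ms/bit.
a = RT₁ − b·log₂ n₁ = 437 − 56.214 × 2.3219 = 306.476 ms.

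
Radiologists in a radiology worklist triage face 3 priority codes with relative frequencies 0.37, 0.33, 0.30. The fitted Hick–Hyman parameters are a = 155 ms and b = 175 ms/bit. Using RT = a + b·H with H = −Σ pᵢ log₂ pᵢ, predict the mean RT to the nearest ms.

Entropy contributions −pᵢ log₂ pᵢ: 0.5307, 0.5278, 0.5211; sum H = 1.5796 bits.
RT = a + bH = 155 + 175·1.5796 = 431.44 ms.

431 ms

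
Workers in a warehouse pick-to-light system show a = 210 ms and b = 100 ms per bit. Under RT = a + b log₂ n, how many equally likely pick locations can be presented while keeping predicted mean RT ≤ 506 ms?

7

Information budget: (506 − 210)/100 = 2.9600 bits, so n ≤ 2^2.9600 = 7.781 → at most 7.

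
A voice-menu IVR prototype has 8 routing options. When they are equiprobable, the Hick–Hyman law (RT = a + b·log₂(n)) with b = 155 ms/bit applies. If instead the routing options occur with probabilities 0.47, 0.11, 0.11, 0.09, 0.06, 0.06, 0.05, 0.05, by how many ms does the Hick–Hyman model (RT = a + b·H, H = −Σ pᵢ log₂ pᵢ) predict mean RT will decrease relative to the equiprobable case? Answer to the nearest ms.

86 ms

Equiprobable entropy H₀ = log₂ 8 = 3.0000 bits.
Skewed entropy H = −Σ pᵢ log₂ pᵢ = 2.4444 bits.
ΔRT = b·(H₀ − H) = 155 × 0.5556 = 86.11 ms.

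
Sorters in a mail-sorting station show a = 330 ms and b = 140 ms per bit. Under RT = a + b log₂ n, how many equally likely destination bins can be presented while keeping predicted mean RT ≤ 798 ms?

Information budget: (798 − 330)/140 = 3.3429 bits, so n ≤ 2^3.3429 = 10.146 → at most 10.

10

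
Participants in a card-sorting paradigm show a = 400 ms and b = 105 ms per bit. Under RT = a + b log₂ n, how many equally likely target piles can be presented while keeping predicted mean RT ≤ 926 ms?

Information budget: (926 − 400)/105 = 5.0095 bits, so n ≤ 2^5.0095 = 32.212 → at most 32.

32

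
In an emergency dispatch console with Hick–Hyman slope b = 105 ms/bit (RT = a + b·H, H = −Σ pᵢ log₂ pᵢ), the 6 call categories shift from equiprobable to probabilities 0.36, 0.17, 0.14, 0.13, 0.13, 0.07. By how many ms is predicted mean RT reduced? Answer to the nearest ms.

The RT saving is b·ΔH. Equiprobable H₀ = log₂(6) = 2.5850 bits; with the given probabilities H = 2.3962 bits.
b·(H₀ − H) = 105 × (2.5850 − 2.3962) = 19.82 ms.

20 ms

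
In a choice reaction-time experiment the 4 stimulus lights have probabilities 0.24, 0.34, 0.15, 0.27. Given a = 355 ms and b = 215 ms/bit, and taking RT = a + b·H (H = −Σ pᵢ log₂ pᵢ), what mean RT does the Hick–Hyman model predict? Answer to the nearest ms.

H = 0.24·log₂(1/0.24) + 0.34·log₂(1/0.34) + 0.15·log₂(1/0.15) + 0.27·log₂(1/0.27) = 1.9439 bits.
RT = 355 + 215 × 1.9439 = 772.93 ms.

773 ms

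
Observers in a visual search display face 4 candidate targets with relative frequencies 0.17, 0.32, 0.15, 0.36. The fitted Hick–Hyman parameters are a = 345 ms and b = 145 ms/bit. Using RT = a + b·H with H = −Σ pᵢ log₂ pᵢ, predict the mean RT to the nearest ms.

621 ms

H = 0.17·log₂(1/0.17) + 0.32·log₂(1/0.32) + 0.15·log₂(1/0.15) + 0.36·log₂(1/0.36) = 1.9018 bits.
RT = 345 + 145 × 1.9018 = 620.76 ms.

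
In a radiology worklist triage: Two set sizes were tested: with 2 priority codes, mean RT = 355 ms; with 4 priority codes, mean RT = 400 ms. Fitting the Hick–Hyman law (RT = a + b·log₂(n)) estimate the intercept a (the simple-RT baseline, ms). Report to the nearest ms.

310 ms

Slope: b = (400 − 355) / (log₂ 4 − log₂ 2) = 45/1.0000 = 45 ms/bit.
Intercept: a = 355 − 45·log₂(2) = 310.000 ms.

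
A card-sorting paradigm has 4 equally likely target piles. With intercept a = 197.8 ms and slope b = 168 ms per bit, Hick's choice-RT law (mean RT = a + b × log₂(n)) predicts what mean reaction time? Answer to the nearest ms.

534 ms

log₂(4) = 2 bits, so RT = 197.8 + 168 × 2 ≈ 533.800 ms.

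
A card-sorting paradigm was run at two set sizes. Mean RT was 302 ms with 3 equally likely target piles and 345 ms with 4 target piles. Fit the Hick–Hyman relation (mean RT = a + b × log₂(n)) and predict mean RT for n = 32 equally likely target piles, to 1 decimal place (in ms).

Fit slope and intercept:
  b = (345 − 302) / (log₂ 4 − log₂ 3) = 43 / (2 − 1.5850) = 103.605 ms/bit
  a = 302 − 103.605 × 1.5850 = 137.790 ms
Then RT(32) = 137.790 + 103.605 × log₂ 32 = 137.790 + 103.605 × 5 ≈ 655.815 ms.

655.8 ms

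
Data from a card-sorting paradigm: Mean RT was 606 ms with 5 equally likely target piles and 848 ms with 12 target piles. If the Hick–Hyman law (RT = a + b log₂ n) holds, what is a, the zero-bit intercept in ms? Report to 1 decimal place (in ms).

Slope: b = (848 − 606) / (log₂ 12 − log₂ 5) = 242/1.2630 = 191.602 ms/bit.
Intercept: a = 606 − 191.602·log₂(5) = 161.114 ms.

161.1 ms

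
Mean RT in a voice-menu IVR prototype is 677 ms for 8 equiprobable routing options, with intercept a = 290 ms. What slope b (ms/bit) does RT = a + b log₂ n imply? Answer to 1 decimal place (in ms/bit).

129.0 ms/bit

log₂(8) = 3 bits.
b = (RT − a)/log₂ n = (677 − 290) / 3 = 129.000 ms/bit.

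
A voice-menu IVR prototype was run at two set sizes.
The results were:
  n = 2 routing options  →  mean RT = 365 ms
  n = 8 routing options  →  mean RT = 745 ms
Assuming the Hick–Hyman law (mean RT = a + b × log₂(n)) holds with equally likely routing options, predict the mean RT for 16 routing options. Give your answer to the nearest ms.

935 ms

With log₂ n on the abscissa the relation is linear; from the two conditions:
  b = (745 − 365) / (log₂ 8 − log₂ 2) = 380 / (3 − 1) = 190 ms/bit
  a = 365 − 190 × 1 = 175 ms
Then RT(16) = 175 + 190 × log₂ 16 = 175 + 190 × 4 ≈ 935.000 ms.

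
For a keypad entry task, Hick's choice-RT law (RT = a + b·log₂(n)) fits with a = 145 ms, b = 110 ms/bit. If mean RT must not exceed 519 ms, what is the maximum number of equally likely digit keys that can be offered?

10

Set 145 + 110·log₂ n ≤ 519 → log₂ n ≤ (519 − 145)/110 = 3.4000.
So n ≤ 2^3.4000 = 10.556; the largest integer n is 10.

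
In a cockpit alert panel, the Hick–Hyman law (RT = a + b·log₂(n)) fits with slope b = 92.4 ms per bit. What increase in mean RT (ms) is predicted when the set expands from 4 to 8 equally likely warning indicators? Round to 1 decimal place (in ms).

92.4 ms

The intercept a cancels: ΔRT = b·(log₂ n₂ − log₂ n₁) = b·log₂(n₂/n₁).
log₂(8) − log₂(4) = log₂(8/4) = log₂(2) = 1.
ΔRT = 92.4 × 1.0000 = 92.400 ms.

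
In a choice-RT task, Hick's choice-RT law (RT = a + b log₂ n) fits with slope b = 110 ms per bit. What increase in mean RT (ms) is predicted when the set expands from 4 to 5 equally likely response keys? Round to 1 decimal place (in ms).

35.4 ms

Only the slope matters, since a is common to both: ΔRT = b·log₂(n₂/n₁).
log₂(5) − log₂(4) = 2.3219 − 2 = 0.3219.
ΔRT = 110 × 0.3219 = 35.412 ms.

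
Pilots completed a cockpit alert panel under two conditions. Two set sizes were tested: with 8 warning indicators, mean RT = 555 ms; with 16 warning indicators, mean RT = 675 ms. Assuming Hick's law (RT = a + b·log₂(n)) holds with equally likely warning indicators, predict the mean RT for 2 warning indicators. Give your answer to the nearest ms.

315 ms

Fit slope and intercept:
  b = (675 − 555) / (log₂ 16 − log₂ 8) = 120 / (4 − 3) = 120 ms/bit
  a = 555 − 120 × 3 = 195 ms
Then RT(2) = 195 + 120 × log₂ 2 = 195 + 120 × 1 ≈ 315.000 ms.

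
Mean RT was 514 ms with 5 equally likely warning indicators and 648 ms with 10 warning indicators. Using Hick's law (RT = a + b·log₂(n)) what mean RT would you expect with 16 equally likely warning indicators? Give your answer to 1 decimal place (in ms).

738.9 ms

RT is linear in log₂ n, so two points fix the line:
  b = (648 − 514) / (log₂ 10 − log₂ 5) = 134 / (3.3219 − 2.3219) = 134.000 ms/bit
  a = 514 − 134.000 × 2.3219 = 202.862 ms
Then RT(16) = 202.862 + 134.000 × log₂ 16 = 202.862 + 134.000 × 4 ≈ 738.862 ms.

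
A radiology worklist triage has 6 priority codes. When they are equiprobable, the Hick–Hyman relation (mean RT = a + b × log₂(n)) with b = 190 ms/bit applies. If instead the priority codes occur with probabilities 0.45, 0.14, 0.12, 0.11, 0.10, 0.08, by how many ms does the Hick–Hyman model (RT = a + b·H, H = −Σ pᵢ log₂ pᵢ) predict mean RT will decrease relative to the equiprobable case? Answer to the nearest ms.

The RT saving is b·ΔH. Equiprobable H₀ = log₂(6) = 2.5850 bits; with the given probabilities H = 2.2566 bits.
b·(H₀ − H) = 190 × (2.5850 − 2.2566) = 62.40 ms.

62 ms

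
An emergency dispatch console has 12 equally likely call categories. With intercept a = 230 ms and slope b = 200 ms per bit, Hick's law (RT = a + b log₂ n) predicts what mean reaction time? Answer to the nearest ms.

log₂(12) = 3.5850 bits, so RT = 230 + 200 × 3.5850 ≈ 946.993 ms.

947 ms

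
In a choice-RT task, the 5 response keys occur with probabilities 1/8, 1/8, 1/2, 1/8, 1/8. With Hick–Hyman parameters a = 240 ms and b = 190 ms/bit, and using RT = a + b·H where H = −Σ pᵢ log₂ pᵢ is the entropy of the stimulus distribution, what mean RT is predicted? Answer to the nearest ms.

620 ms

Each term −pᵢ log₂ pᵢ: 0.125·3 + 0.125·3 + 0.5·1 + 0.125·3 + 0.125·3; summed, H = 2.000 bits.
Mean RT = a + bH = 240 + 190·2.000 = 620.00 ms.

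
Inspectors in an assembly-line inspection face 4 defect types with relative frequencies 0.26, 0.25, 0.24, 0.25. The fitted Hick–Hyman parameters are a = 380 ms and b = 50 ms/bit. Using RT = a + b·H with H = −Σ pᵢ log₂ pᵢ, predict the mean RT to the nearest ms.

Entropy contributions −pᵢ log₂ pᵢ: 0.5053, 0.5000, 0.4941, 0.5000; sum H = 1.9994 bits.
RT = a + bH = 380 + 50·1.9994 = 479.97 ms.

480 ms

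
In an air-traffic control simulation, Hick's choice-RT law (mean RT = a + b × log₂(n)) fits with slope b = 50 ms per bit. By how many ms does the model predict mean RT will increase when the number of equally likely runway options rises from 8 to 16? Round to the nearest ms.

50 ms

Only the slope matters, since a is common to both: ΔRT = b·log₂(n₂/n₁).
log₂(16) − log₂(8) = log₂(16/8) = log₂(2) = 1.
ΔRT = 50 × 1.0000 = 50.000 ms.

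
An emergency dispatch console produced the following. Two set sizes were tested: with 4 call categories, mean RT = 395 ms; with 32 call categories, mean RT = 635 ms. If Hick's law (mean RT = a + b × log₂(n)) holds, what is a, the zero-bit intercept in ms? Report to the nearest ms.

Slope: b = (635 − 395) / (log₂ 32 − log₂ 4) = 240/3.0000 = 80 ms/bit.
Intercept: a = 395 − 80·log₂(4) = 235.000 ms.

235 ms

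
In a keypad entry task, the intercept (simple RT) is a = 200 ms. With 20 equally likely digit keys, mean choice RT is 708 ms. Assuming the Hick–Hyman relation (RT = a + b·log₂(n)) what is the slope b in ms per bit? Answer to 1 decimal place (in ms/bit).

117.5 ms/bit

log₂(20) = 4.3219 bits.
b = (RT − a)/log₂ n = (708 − 200) / 4.3219 = 117.540 ms/bit.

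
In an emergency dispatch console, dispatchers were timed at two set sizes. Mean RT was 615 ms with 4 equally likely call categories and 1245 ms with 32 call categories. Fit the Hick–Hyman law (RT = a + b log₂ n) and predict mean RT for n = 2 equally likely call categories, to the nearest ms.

405 ms

With log₂ n on the abscissa the relation is linear; from the two conditions:
  b = (1245 − 615) / (log₂ 32 − log₂ 4) = 630 / (5 − 2) = 210 ms/bit
  a = 615 − 210 × 2 = 195 ms
Then RT(2) = 195 + 210 × log₂ 2 = 195 + 210 × 1 ≈ 405.000 ms.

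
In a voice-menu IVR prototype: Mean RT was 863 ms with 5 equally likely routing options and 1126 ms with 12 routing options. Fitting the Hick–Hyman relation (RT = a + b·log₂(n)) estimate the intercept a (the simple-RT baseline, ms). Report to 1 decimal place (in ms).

Slope: b = (1126 − 863) / (log₂ 12 − log₂ 5) = 263/1.2630 = 208.229 ms/bit.
Intercept: a = 863 − 208.229·log₂(5) = 379.508 ms.

379.5 ms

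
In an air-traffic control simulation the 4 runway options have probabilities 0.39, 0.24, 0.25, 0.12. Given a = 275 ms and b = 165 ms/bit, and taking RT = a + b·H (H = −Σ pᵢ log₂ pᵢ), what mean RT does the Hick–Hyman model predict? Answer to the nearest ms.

587 ms

Entropy contributions −pᵢ log₂ pᵢ: 0.5298, 0.4941, 0.5000, 0.3671; sum H = 1.8910 bits.
RT = a + bH = 275 + 165·1.8910 = 587.01 ms.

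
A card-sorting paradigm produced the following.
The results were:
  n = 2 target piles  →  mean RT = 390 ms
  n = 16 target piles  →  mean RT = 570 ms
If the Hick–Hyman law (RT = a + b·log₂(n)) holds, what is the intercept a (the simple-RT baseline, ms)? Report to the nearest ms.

Slope: b = (570 − 390) / (log₂ 16 − log₂ 2) = 180/3.0000 = 60 ms/bit.
Intercept: a = 390 − 60·log₂(2) = 330.000 ms.

330 ms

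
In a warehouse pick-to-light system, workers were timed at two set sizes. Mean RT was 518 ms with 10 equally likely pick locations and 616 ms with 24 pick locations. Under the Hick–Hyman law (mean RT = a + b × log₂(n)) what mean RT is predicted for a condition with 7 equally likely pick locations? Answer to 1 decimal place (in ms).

RT is linear in log₂ n, so two points fix the line:
  b = (616 − 518) / (log₂ 24 − log₂ 10) = 98 / (4.5850 − 3.3219) = 77.591 ms/bit
  a = 518 − 77.591 × 3.3219 = 260.249 ms
Then RT(7) = 260.249 + 77.591 × log₂ 7 = 260.249 + 77.591 × 2.8074 ≈ 478.074 ms.

478.1 ms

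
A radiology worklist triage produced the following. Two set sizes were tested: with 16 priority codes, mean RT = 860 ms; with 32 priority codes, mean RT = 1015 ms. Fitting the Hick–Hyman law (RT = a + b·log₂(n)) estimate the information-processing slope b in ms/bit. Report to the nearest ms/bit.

155 ms/bit

b = (RT₂ − RT₁)/(log₂ n₂ − log₂ n₁) = (1015 − 860)/(5 − 4) = 155 ms/bit.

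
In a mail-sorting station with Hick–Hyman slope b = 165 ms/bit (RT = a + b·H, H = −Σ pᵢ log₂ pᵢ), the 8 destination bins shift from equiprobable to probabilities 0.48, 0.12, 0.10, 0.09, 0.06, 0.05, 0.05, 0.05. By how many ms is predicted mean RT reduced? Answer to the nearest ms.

The RT saving is b·ΔH. Equiprobable H₀ = log₂(8) = 3.0000 bits; with the given probabilities H = 2.4120 bits.
b·(H₀ − H) = 165 × (3.0000 − 2.4120) = 97.02 ms.

97 ms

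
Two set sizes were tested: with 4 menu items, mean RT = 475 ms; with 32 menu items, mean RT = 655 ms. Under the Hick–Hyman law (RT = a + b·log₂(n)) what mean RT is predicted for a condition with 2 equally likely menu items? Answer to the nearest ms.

415 ms

Fit slope and intercept:
  b = (655 − 475) / (log₂ 32 − log₂ 4) = 180 / (5 − 2) = 60 ms/bit
  a = 475 − 60 × 2 = 355 ms
Then RT(2) = 355 + 60 × log₂ 2 = 355 + 60 × 1 ≈ 415.000 ms.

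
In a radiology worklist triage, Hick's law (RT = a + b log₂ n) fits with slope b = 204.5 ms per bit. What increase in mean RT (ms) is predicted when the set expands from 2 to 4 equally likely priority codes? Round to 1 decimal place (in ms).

204.5 ms

The intercept a cancels: ΔRT = b·(log₂ n₂ − log₂ n₁) = b·log₂(n₂/n₁).
log₂(4) − log₂(2) = log₂(4/2) = log₂(2) = 1.
ΔRT = 204.5 × 1.0000 = 204.500 ms.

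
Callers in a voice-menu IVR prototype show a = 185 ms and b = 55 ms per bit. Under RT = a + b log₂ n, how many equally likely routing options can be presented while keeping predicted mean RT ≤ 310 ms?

55·log₂ n ≤ 310 − 185 = 125, giving log₂ n ≤ 2.2727 and n ≤ 4.832. The largest whole number is 4.

4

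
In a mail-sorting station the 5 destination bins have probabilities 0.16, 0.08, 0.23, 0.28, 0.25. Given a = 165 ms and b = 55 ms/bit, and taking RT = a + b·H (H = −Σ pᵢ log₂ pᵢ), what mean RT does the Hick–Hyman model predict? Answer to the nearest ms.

287 ms

H = 0.16·log₂(1/0.16) + 0.08·log₂(1/0.08) + 0.23·log₂(1/0.23) + 0.28·log₂(1/0.28) + 0.25·log₂(1/0.25) = 2.2164 bits.
RT = 165 + 55 × 2.2164 = 286.90 ms.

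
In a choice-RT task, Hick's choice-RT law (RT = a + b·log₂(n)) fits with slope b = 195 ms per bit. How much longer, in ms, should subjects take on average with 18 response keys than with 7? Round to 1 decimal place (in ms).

The intercept a cancels: ΔRT = b·(log₂ n₂ − log₂ n₁) = b·log₂(n₂/n₁).
log₂(18) − log₂(7) = 4.1699 − 2.8074 = 1.3626.
ΔRT = 195 × 1.3626 = 265.701 ms.

265.7 ms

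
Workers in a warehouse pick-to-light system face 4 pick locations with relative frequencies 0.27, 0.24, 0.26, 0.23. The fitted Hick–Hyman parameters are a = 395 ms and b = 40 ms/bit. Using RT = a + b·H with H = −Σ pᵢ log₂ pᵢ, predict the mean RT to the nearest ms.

H = 0.27·log₂(1/0.27) + 0.24·log₂(1/0.24) + 0.26·log₂(1/0.26) + 0.23·log₂(1/0.23) = 1.9971 bits.
RT = 395 + 40 × 1.9971 = 474.88 ms.

475 ms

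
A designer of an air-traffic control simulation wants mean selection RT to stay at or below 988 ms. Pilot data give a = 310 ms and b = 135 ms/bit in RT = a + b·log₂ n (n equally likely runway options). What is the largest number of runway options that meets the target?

32

Information budget: (988 − 310)/135 = 5.0222 bits, so n ≤ 2^5.0222 = 32.497 → at most 32.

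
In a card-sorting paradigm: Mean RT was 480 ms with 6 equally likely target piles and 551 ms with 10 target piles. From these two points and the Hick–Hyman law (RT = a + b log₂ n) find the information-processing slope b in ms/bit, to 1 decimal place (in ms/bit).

Slope: b = (551 − 480) / (log₂ 10 − log₂ 6) = 71/0.7370 = 96.341 ms/bit.

96.3 ms/bit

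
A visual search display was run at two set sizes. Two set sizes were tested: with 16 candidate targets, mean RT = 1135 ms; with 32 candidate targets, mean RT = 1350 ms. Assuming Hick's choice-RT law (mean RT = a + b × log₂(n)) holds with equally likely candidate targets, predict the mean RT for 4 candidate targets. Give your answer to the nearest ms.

With log₂ n on the abscissa the relation is linear; from the two conditions:
  b = (1350 − 1135) / (log₂ 32 − log₂ 16) = 215 / (5 − 4) = 215 ms/bit
  a = 1135 − 215 × 4 = 275 ms
Then RT(4) = 275 + 215 × log₂ 4 = 275 + 215 × 2 ≈ 705.000 ms.

705 ms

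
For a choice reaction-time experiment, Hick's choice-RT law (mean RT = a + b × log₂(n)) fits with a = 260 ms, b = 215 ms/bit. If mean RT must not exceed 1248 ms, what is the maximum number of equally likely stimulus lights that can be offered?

24

Set 260 + 215·log₂ n ≤ 1248 → log₂ n ≤ (1248 − 260)/215 = 4.5953.
So n ≤ 2^4.5953 = 24.173; the largest integer n is 24.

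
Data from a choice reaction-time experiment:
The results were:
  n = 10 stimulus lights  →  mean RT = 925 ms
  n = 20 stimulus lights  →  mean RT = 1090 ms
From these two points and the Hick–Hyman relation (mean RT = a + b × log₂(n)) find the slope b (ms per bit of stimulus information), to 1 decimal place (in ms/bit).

165.0 ms/bit

Slope: b = (1090 − 925) / (log₂ 20 − log₂ 10) = 165/1.0000 = 165.000 ms/bit.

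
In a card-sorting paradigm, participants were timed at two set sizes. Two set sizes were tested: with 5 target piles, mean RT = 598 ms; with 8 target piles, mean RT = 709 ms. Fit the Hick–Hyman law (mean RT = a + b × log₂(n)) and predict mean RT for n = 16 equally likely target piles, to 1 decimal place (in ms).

872.7 ms

With log₂ n on the abscissa the relation is linear; from the two conditions:
  b = (709 − 598) / (log₂ 8 − log₂ 5) = 111 / (3 − 2.3219) = 163.699 ms/bit
  a = 598 − 163.699 × 2.3219 = 217.902 ms
Then RT(16) = 217.902 + 163.699 × log₂ 16 = 217.902 + 163.699 × 4 ≈ 872.699 ms.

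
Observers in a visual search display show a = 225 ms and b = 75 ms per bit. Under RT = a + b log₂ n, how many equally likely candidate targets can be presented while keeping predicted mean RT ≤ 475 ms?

75·log₂ n ≤ 475 − 225 = 250, giving log₂ n ≤ 3.3333 and n ≤ 10.079. The largest whole number is 10.

10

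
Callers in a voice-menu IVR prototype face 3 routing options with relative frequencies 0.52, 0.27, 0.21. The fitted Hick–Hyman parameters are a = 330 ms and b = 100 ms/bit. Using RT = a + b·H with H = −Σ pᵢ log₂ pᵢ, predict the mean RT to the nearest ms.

H = 0.52·log₂(1/0.52) + 0.27·log₂(1/0.27) + 0.21·log₂(1/0.21) = 1.4734 bits.
RT = 330 + 100 × 1.4734 = 477.34 ms.

477 ms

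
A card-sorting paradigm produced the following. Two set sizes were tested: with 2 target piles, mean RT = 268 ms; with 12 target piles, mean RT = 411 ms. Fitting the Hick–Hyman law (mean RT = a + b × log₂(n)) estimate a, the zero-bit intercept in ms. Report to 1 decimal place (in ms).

212.7 ms

b = (RT₂ − RT₁)/(log₂ n₂ − log₂ n₁) = (411 − 268)/(3.5850 − 1) = 55.320 ms/bit.
a = RT₁ − b·log₂ n₁ = 268 − 55.320 × 1 = 212.680 ms.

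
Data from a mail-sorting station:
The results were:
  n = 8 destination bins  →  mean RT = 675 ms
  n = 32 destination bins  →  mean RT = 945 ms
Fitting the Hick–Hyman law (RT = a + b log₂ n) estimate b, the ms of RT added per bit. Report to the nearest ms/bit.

135 ms/bit

Slope: b = (945 − 675) / (log₂ 32 − log₂ 8) = 270/2.0000 = 135 ms/bit.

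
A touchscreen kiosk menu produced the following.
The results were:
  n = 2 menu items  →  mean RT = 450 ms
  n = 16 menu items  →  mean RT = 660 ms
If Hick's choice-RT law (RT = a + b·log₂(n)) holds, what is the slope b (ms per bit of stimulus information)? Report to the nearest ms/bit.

b = (RT₂ − RT₁)/(log₂ n₂ − log₂ n₁) = (660 − 450)/(4 − 1) = 70 ms/bit.

70 ms/bit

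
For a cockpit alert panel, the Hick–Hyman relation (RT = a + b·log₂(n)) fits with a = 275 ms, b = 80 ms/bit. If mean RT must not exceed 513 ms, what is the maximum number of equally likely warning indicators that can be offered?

7

Set 275 + 80·log₂ n ≤ 513 → log₂ n ≤ (513 − 275)/80 = 2.9750.
So n ≤ 2^2.9750 = 7.863; the largest integer n is 7.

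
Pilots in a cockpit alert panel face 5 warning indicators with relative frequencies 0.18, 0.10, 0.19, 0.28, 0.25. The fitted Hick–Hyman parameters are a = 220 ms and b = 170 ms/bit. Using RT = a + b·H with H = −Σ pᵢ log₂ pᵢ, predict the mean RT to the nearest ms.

602 ms

Entropy contributions −pᵢ log₂ pᵢ: 0.4453, 0.3322, 0.4552, 0.5142, 0.5000; sum H = 2.2469 bits.
RT = a + bH = 220 + 170·2.2469 = 601.98 ms.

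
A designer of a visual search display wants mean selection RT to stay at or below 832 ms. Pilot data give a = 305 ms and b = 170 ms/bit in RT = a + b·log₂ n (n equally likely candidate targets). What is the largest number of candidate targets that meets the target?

Set 305 + 170·log₂ n ≤ 832 → log₂ n ≤ (832 − 305)/170 = 3.1000.
So n ≤ 2^3.1000 = 8.574; the largest integer n is 8.

8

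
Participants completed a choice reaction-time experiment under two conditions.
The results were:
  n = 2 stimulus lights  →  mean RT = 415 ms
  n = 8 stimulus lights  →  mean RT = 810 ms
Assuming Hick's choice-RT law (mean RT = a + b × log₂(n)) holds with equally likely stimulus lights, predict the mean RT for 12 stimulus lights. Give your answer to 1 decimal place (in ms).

925.5 ms

Solve the two-equation system in a and b:
  b = (810 − 415) / (log₂ 8 − log₂ 2) = 395 / (3 − 1) = 197.500 ms/bit
  a = 415 − 197.500 × 1 = 217.500 ms
Then RT(12) = 217.500 + 197.500 × log₂ 12 = 217.500 + 197.500 × 3.5850 ≈ 925.530 ms.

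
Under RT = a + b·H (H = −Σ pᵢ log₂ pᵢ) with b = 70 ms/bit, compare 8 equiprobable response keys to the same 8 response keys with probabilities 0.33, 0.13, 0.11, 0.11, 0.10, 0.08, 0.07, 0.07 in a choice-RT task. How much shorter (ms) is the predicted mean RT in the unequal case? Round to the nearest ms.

16 ms

Equiprobable entropy H₀ = log₂ 8 = 3.0000 bits.
Skewed entropy H = −Σ pᵢ log₂ pᵢ = 2.7719 bits.
ΔRT = b·(H₀ − H) = 70 × 0.2281 = 15.97 ms.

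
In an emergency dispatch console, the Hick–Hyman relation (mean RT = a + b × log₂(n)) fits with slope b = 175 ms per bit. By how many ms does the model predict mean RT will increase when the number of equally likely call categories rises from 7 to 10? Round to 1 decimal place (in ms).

90.1 ms

The intercept a cancels: ΔRT = b·(log₂ n₂ − log₂ n₁) = b·log₂(n₂/n₁).
log₂(10) − log₂(7) = 3.3219 − 2.8074 = 0.5146.
ΔRT = 175 × 0.5146 = 90.050 ms.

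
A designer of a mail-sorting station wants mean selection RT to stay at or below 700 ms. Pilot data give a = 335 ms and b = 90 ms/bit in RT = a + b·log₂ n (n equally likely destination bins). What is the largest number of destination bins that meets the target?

16

Set 335 + 90·log₂ n ≤ 700 → log₂ n ≤ (700 − 335)/90 = 4.0556.
So n ≤ 2^4.0556 = 16.628; the largest integer n is 16.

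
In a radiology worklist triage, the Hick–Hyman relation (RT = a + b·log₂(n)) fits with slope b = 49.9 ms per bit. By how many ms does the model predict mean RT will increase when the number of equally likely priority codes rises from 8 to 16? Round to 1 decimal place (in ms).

49.9 ms

The intercept a cancels: ΔRT = b·(log₂ n₂ − log₂ n₁) = b·log₂(n₂/n₁).
log₂(16) − log₂(8) = log₂(16/8) = log₂(2) = 1.
ΔRT = 49.9 × 1.0000 = 49.900 ms.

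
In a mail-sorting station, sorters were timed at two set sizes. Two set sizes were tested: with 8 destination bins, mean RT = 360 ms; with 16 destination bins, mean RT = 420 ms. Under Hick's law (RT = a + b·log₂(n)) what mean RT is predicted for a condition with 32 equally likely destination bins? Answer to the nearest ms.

Solve the two-equation system in a and b:
  b = (420 − 360) / (log₂ 16 − log₂ 8) = 60 / (4 − 3) = 60 ms/bit
  a = 360 − 60 × 3 = 180 ms
Then RT(32) = 180 + 60 × log₂ 32 = 180 + 60 × 5 ≈ 480.000 ms.

480 ms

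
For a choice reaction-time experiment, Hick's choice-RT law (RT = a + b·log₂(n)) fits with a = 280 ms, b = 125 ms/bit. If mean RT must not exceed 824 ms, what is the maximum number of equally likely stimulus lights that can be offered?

Information budget: (824 − 280)/125 = 4.3520 bits, so n ≤ 2^4.3520 = 20.421 → at most 20.

20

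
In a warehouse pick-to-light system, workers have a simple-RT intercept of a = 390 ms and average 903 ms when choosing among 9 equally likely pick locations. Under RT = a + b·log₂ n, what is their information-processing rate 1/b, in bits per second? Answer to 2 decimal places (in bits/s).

6.18 bits/s

b = (903 − 390)/log₂ 9 = 513/3.1699 = 161.833 ms per bit = 0.16183 s/bit; the reciprocal is 6.179 bits/s.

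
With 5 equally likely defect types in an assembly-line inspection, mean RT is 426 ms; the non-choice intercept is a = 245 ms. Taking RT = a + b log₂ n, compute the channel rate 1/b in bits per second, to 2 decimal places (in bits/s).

12.83 bits/s

b = (426 − 245)/log₂ 5 = 181/2.3219 = 77.952 ms per bit = 0.07795 s/bit; the reciprocal is 12.828 bits/s.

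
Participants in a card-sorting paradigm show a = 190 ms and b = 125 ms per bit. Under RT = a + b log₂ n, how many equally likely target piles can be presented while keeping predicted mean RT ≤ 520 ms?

Set 190 + 125·log₂ n ≤ 520 → log₂ n ≤ (520 − 190)/125 = 2.6400.
So n ≤ 2^2.6400 = 6.233; the largest integer n is 6.

6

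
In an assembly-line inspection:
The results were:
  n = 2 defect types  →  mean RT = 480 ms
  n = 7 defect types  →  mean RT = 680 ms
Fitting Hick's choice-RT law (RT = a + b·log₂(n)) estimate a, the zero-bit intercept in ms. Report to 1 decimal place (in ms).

369.3 ms

Slope: b = (680 − 480) / (log₂ 7 − log₂ 2) = 200/1.8074 = 110.659 ms/bit.
a = RT₁ − b·log₂ n₁ = 480 − 110.659 × 1 = 369.341 ms.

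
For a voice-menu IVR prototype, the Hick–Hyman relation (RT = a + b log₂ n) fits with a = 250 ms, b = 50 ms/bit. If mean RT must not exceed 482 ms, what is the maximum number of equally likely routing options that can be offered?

24

50·log₂ n ≤ 482 − 250 = 232, giving log₂ n ≤ 4.6400 and n ≤ 24.933. The largest whole number is 24.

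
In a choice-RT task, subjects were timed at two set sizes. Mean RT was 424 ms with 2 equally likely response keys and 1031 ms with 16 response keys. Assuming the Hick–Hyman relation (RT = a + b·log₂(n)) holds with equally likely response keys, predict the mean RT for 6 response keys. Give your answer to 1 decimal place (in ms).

Solve the two-equation system in a and b:
  b = (1031 − 424) / (log₂ 16 − log₂ 2) = 607 / (4 − 1) = 202.333 ms/bit
  a = 424 − 202.333 × 1 = 221.667 ms
Then RT(6) = 221.667 + 202.333 × log₂ 6 = 221.667 + 202.333 × 2.5850 ≈ 744.691 ms.

744.7 ms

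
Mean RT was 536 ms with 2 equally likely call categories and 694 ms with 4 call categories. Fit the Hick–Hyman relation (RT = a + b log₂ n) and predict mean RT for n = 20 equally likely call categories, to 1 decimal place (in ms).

1060.9 ms

Fit slope and intercept:
  b = (694 − 536) / (log₂ 4 − log₂ 2) = 158 / (2 − 1) = 158.000 ms/bit
  a = 536 − 158.000 × 1 = 378.000 ms
Then RT(20) = 378.000 + 158.000 × log₂ 20 = 378.000 + 158.000 × 4.3219 ≈ 1060.865 ms.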